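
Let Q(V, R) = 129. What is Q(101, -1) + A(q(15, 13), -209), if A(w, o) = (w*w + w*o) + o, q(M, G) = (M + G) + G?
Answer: -6968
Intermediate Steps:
q(M, G) = M + 2*G (q(M, G) = (G + M) + G = M + 2*G)
A(w, o) = o + w² + o*w (A(w, o) = (w² + o*w) + o = o + w² + o*w)
Q(101, -1) + A(q(15, 13), -209) = 129 + (-209 + (15 + 2*13)² - 209*(15 + 2*13)) = 129 + (-209 + (15 + 26)² - 209*(15 + 26)) = 129 + (-209 + 41² - 209*41) = 129 + (-209 + 1681 - 8569) = 129 - 7097 = -6968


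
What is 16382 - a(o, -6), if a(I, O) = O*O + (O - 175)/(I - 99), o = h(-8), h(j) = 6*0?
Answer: 1618073/99 ≈ 16344.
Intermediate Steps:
h(j) = 0
o = 0
a(I, O) = O² + (-175 + O)/(-99 + I)
16382 - a(o, -6) = 16382 - (-175 - 6 - 99*(-6)² + 0*(-6)²)/(-99 + 0) = 16382 - (-175 - 6 - 99*36 + 0*36)/(-99) = 16382 - (-1)*(-175 - 6 - 3564 + 0)/99 = 16382 - (-1)*(-3745)/99 = 16382 - 1*3745/99 = 16382 - 3745/99 = 1618073/99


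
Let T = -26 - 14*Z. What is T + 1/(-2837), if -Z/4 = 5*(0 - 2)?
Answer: -1662483/2837 ≈ -586.00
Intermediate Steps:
Z = 40 (Z = -20*(0 - 2) = -20*(-2) = -4*(-10) = 40)
T = -586 (T = -26 - 14*40 = -26 - 560 = -586)
T + 1/(-2837) = -586 + 1/(-2837) = -586 - 1/2837 = -1662483/2837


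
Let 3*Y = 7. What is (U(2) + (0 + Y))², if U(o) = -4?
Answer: 25/9 ≈ 2.7778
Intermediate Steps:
Y = 7/3 (Y = (⅓)*7 = 7/3 ≈ 2.3333)
(U(2) + (0 + Y))² = (-4 + (0 + 7/3))² = (-4 + 7/3)² = (-5/3)² = 25/9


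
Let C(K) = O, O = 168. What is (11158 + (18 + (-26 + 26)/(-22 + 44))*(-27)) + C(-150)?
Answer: 10840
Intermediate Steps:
C(K) = 168
(11158 + (18 + (-26 + 26)/(-22 + 44))*(-27)) + C(-150) = (11158 + (18 + (-26 + 26)/(-22 + 44))*(-27)) + 168 = (11158 + (18 + 0/22)*(-27)) + 168 = (11158 + (18 + 0*(1/22))*(-27)) + 168 = (11158 + (18 + 0)*(-27)) + 168 = (11158 + 18*(-27)) + 168 = (11158 - 486) + 168 = 10672 + 168 = 10840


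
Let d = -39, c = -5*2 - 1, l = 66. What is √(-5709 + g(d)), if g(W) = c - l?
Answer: I*√5786 ≈ 76.066*I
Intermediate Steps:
c = -11 (c = -10 - 1 = -11)
g(W) = -77 (g(W) = -11 - 1*66 = -11 - 66 = -77)
√(-5709 + g(d)) = √(-5709 - 77) = √(-5786) = I*√5786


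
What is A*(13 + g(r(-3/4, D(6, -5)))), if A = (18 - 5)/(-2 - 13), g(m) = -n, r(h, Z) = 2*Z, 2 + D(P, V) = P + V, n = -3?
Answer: -208/15 ≈ -13.867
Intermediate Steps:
D(P, V) = -2 + P + V (D(P, V) = -2 + (P + V) = -2 + P + V)
g(m) = 3 (g(m) = -1*(-3) = 3)
A = -13/15 (A = 13/(-15) = 13*(-1/15) = -13/15 ≈ -0.86667)
A*(13 + g(r(-3/4, D(6, -5)))) = -13*(13 + 3)/15 = -13/15*16 = -208/15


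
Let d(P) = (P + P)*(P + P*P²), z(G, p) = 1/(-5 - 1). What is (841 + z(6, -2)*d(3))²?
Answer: 657721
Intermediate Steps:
z(G, p) = -⅙ (z(G, p) = 1/(-6) = -⅙)
d(P) = 2*P*(P + P³) (d(P) = (2*P)*(P + P³) = 2*P*(P + P³))
(841 + z(6, -2)*d(3))² = (841 - 3²*(1 + 3²)/3)² = (841 - 9*(1 + 9)/3)² = (841 - 9*10/3)² = (841 - ⅙*180)² = (841 - 30)² = 811² = 657721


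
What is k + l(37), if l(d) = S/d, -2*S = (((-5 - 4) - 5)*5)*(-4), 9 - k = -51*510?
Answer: 962563/37 ≈ 26015.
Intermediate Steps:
k = 26019 (k = 9 - (-51)*510 = 9 - 1*(-26010) = 9 + 26010 = 26019)
S = -140 (S = -((-5 - 4) - 5)*5*(-4)/2 = -(-9 - 5)*5*(-4)/2 = -(-14*5)*(-4)/2 = -(-35)*(-4) = -1/2*280 = -140)
l(d) = -140/d
k + l(37) = 26019 - 140/37 = 962563/37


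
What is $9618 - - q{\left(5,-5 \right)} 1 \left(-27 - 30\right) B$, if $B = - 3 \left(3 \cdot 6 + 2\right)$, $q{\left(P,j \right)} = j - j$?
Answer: $9618$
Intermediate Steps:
$q{\left(P,j \right)} = 0$
$B = -60$ ($B = - 3 \left(18 + 2\right) = \left(-3\right) 20 = -60$)
$9618 - - q{\left(5,-5 \right)} 1 \left(-27 - 30\right) B = 9618 - \left(-1\right) 0 \cdot 1 \left(-27 - 30\right) \left(-60\right) = 9618 - 0 \cdot 1 \left(\left(-57\right) \left(-60\right)\right) = 9618 - 0 \cdot 3420 = 9618 - 0 = 9618 + 0 = 9618$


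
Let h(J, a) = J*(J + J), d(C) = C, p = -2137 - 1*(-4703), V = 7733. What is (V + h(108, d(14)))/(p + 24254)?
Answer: 31061/26820 ≈ 1.1581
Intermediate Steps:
p = 2566 (p = -2137 + 4703 = 2566)
h(J, a) = 2*J² (h(J, a) = J*(2*J) = 2*J²)
(V + h(108, d(14)))/(p + 24254) = (7733 + 2*108²)/(2566 + 24254) = (7733 + 2*11664)/26820 = (7733 + 23328)*(1/26820) = 31061*(1/26820) = 31061/26820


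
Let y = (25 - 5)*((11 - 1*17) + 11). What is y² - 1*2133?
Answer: 7867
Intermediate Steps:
y = 100 (y = 20*((11 - 17) + 11) = 20*(-6 + 11) = 20*5 = 100)
y² - 1*2133 = 100² - 1*2133 = 10000 - 2133 = 7867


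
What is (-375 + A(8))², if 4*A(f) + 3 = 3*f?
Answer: 2187441/16 ≈ 1.3672e+5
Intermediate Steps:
A(f) = -¾ + 3*f/4 (A(f) = -¾ + (3*f)/4 = -¾ + 3*f/4)
(-375 + A(8))² = (-375 + (-¾ + (¾)*8))² = (-375 + (-¾ + 6))² = (-375 + 21/4)² = (-1479/4)² = 2187441/16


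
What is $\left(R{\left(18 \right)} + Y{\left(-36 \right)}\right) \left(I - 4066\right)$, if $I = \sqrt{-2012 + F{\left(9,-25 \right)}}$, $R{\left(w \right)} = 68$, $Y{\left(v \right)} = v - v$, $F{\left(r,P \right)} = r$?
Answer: $-276488 + 68 i \sqrt{2003} \approx -2.7649 \cdot 10^{5} + 3043.3 i$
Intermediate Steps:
$Y{\left(v \right)} = 0$
$I = i \sqrt{2003}$ ($I = \sqrt{-2012 + 9} = \sqrt{-2003} = i \sqrt{2003} \approx 44.755 i$)
$\left(R{\left(18 \right)} + Y{\left(-36 \right)}\right) \left(I - 4066\right) = \left(68 + 0\right) \left(i \sqrt{2003} - 4066\right) = 68 \left(-4066 + i \sqrt{2003}\right) = -276488 + 68 i \sqrt{2003}$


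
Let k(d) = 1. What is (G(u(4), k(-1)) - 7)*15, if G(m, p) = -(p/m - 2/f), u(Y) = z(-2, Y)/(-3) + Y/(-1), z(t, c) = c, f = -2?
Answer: -1875/16 ≈ -117.19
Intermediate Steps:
u(Y) = -4*Y/3 (u(Y) = Y/(-3) + Y/(-1) = Y*(-1/3) + Y*(-1) = -Y/3 - Y = -4*Y/3)
G(m, p) = -1 - p/m (G(m, p) = -(p/m - 2/(-2)) = -(p/m - 2*(-1/2)) = -(p/m + 1) = -(1 + p/m) = -1 - p/m)
(G(u(4), k(-1)) - 7)*15 = ((-(-4)*4/3 - 1*1)/((-4/3*4)) - 7)*15 = ((-1*(-16/3) - 1)/(-16/3) - 7)*15 = (-3*(16/3 - 1)/16 - 7)*15 = (-3/16*13/3 - 7)*15 = (-13/16 - 7)*15 = -125/16*15 = -1875/16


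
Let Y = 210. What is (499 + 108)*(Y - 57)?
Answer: 92871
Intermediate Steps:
(499 + 108)*(Y - 57) = (499 + 108)*(210 - 57) = 607*153 = 92871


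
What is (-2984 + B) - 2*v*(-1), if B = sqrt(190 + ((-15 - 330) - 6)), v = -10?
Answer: -3004 + I*sqrt(161) ≈ -3004.0 + 12.689*I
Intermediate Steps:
B = I*sqrt(161) (B = sqrt(190 + (-345 - 6)) = sqrt(190 - 351) = sqrt(-161) = I*sqrt(161) ≈ 12.689*I)
(-2984 + B) - 2*v*(-1) = (-2984 + I*sqrt(161)) - 2*(-10)*(-1) = (-2984 + I*sqrt(161)) + 20*(-1) = (-2984 + I*sqrt(161)) - 20 = -3004 + I*sqrt(161)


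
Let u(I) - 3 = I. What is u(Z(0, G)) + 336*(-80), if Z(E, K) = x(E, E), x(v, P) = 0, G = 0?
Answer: -26877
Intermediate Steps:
Z(E, K) = 0
u(I) = 3 + I
u(Z(0, G)) + 336*(-80) = (3 + 0) + 336*(-80) = 3 - 26880 = -26877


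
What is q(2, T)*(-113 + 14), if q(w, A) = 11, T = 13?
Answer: -1089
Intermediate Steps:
q(2, T)*(-113 + 14) = 11*(-113 + 14) = 11*(-99) = -1089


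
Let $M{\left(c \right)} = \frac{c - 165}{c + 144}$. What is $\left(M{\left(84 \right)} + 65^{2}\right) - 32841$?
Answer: $- \frac{2174843}{76} \approx -28616.0$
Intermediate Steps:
$M{\left(c \right)} = \frac{-165 + c}{144 + c}$
$\left(M{\left(84 \right)} + 65^{2}\right) - 32841 = \left(\frac{-165 + 84}{144 + 84} + 65^{2}\right) - 32841 = \left(\frac{1}{228} \left(-81\right) + 4225\right) - 32841 = \left(- \frac{27}{76} + 4225\right) - 32841 = \frac{321073}{76} - 32841 = - \frac{2174843}{76}$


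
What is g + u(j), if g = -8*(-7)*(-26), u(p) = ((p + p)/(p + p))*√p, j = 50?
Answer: -1456 + 5*√2 ≈ -1448.9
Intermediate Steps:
u(p) = √p (u(p) = ((2*p)/((2*p)))*√p = ((2*p)*(1/(2*p)))*√p = 1*√p = √p)
g = -1456 (g = 56*(-26) = -1456)
g + u(j) = -1456 + √50 = -1456 + 5*√2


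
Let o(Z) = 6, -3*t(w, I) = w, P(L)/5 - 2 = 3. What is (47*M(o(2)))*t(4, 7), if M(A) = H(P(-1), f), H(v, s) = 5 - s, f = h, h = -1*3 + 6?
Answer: -376/3 ≈ -125.33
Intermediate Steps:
h = 3 (h = -3 + 6 = 3)
P(L) = 25 (P(L) = 10 + 5*3 = 10 + 15 = 25)
t(w, I) = -w/3
f = 3
M(A) = 2 (M(A) = 5 - 1*3 = 5 - 3 = 2)
(47*M(o(2)))*t(4, 7) = (47*2)*(-1/3*4) = 94*(-4/3) = -376/3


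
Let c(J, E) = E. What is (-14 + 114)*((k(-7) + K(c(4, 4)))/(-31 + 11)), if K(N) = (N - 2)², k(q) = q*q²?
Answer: 1695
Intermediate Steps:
k(q) = q³
K(N) = (-2 + N)²
(-14 + 114)*((k(-7) + K(c(4, 4)))/(-31 + 11)) = (-14 + 114)*(((-7)³ + (-2 + 4)²)/(-31 + 11)) = 100*((-343 + 2²)/(-20)) = 100*((-343 + 4)*(-1/20)) = 100*(-339*(-1/20)) = 100*(339/20) = 1695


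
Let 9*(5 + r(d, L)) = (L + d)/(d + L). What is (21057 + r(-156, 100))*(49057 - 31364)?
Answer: 3352275017/9 ≈ 3.7247e+8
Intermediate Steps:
r(d, L) = -44/9 (r(d, L) = -5 + ((L + d)/(d + L))/9 = -5 + ((L + d)/(L + d))/9 = -5 + (1/9)*1 = -5 + 1/9 = -44/9)
(21057 + r(-156, 100))*(49057 - 31364) = (21057 - 44/9)*(49057 - 31364) = (189469/9)*17693 = 3352275017/9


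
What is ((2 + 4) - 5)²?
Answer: 1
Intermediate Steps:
((2 + 4) - 5)² = (6 - 5)² = 1² = 1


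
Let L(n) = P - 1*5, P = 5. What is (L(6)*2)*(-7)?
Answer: 0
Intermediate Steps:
L(n) = 0 (L(n) = 5 - 1*5 = 5 - 5 = 0)
(L(6)*2)*(-7) = (0*2)*(-7) = 0*(-7) = 0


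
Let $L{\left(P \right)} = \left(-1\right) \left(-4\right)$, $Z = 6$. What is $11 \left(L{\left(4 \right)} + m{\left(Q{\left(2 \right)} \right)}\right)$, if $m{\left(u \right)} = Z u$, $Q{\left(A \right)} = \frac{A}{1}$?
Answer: $176$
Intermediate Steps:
$Q{\left(A \right)} = A$ ($Q{\left(A \right)} = A 1 = A$)
$L{\left(P \right)} = 4$
$m{\left(u \right)} = 6 u$
$11 \left(L{\left(4 \right)} + m{\left(Q{\left(2 \right)} \right)}\right) = 11 \left(4 + 6 \cdot 2\right) = 11 \left(4 + 12\right) = 11 \cdot 16 = 176$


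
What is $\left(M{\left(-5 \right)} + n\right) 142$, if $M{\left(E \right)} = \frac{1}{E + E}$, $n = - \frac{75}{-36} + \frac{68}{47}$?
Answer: $\frac{686783}{1410} \approx 487.08$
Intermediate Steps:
$n = \frac{1991}{564}$ ($n = \left(-75\right) \left(- \frac{1}{36}\right) + 68 \cdot \frac{1}{47} = \frac{25}{12} + \frac{68}{47} = \frac{1991}{564} \approx 3.5301$)
$M{\left(E \right)} = \frac{1}{2 E}$
$\left(M{\left(-5 \right)} + n\right) 142 = \left(\frac{1}{2 \left(-5\right)} + \frac{1991}{564}\right) 142 = \left(\frac{1}{2} \left(- \frac{1}{5}\right) + \frac{1991}{564}\right) 142 = \left(- \frac{1}{10} + \frac{1991}{564}\right) 142 = \frac{9673}{2820} \cdot 142 = \frac{686783}{1410}$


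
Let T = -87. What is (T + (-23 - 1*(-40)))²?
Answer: 4900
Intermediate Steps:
(T + (-23 - 1*(-40)))² = (-87 + (-23 - 1*(-40)))² = (-87 + (-23 + 40))² = (-87 + 17)² = (-70)² = 4900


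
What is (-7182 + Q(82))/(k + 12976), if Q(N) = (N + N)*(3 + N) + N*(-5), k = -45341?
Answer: -6348/32365 ≈ -0.19614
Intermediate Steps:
Q(N) = -5*N + 2*N*(3 + N) (Q(N) = (2*N)*(3 + N) - 5*N = 2*N*(3 + N) - 5*N = -5*N + 2*N*(3 + N))
(-7182 + Q(82))/(k + 12976) = (-7182 + 82*(1 + 2*82))/(-45341 + 12976) = (-7182 + 82*(1 + 164))/(-32365) = (-7182 + 82*165)*(-1/32365) = (-7182 + 13530)*(-1/32365) = 6348*(-1/32365) = -6348/32365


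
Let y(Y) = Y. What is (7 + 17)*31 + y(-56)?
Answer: 688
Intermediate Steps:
(7 + 17)*31 + y(-56) = (7 + 17)*31 - 56 = 24*31 - 56 = 744 - 56 = 688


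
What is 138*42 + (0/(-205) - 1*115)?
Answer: 5681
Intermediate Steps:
138*42 + (0/(-205) - 1*115) = 5796 + (0*(-1/205) - 115) = 5796 + (0 - 115) = 5796 - 115 = 5681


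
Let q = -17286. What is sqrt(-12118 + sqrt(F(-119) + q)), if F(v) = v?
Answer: sqrt(-12118 + 59*I*sqrt(5)) ≈ 0.5992 + 110.08*I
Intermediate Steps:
sqrt(-12118 + sqrt(F(-119) + q)) = sqrt(-12118 + sqrt(-119 - 17286)) = sqrt(-12118 + sqrt(-17405)) = sqrt(-12118 + 59*I*sqrt(5))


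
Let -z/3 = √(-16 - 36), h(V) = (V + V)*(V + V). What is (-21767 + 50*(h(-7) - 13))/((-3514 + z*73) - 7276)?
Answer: 5236055/4573772 - 2763123*I*√13/59459036 ≈ 1.1448 - 0.16755*I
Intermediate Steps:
h(V) = 4*V² (h(V) = (2*V)*(2*V) = 4*V²)
z = -6*I*√13 (z = -3*√(-16 - 36) = -6*I*√13 ≈ -21.633*I)
(-21767 + 50*(h(-7) - 13))/((-3514 + z*73) - 7276) = (-21767 + 50*(4*(-7)² - 13))/((-3514 - 6*I*√13*73) - 7276) = (-21767 + 50*(4*49 - 13))/((-3514 - 438*I*√13) - 7276) = (-21767 + 50*(196 - 13))/(-10790 - 438*I*√13) = (-21767 + 50*183)/(-10790 - 438*I*√13) = (-21767 + 9150)/(-10790 - 438*I*√13) = -12617/(-10790 - 438*I*√13)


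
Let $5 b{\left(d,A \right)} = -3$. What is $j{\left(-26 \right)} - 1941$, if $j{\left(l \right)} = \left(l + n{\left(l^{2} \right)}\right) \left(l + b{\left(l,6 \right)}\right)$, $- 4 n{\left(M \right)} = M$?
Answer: $3246$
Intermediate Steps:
$b{\left(d,A \right)} = - \frac{3}{5}$ ($b{\left(d,A \right)} = \frac{1}{5} \left(-3\right) = - \frac{3}{5}$)
$n{\left(M \right)} = - \frac{M}{4}$
$j{\left(l \right)} = \left(- \frac{3}{5} + l\right) \left(l - \frac{l^{2}}{4}\right)$ ($j{\left(l \right)} = \left(l - \frac{l^{2}}{4}\right) \left(l - \frac{3}{5}\right) = \left(l - \frac{l^{2}}{4}\right) \left(- \frac{3}{5} + l\right) = \left(- \frac{3}{5} + l\right) \left(l - \frac{l^{2}}{4}\right)$)
$j{\left(-26 \right)} - 1941 = \frac{1}{20} \left(-26\right) \left(-12 - 5 \left(-26\right)^{2} + 23 \left(-26\right)\right) - 1941 = \frac{1}{20} \left(-26\right) \left(-12 - 3380 - 598\right) - 1941 = \frac{1}{20} \left(-26\right) \left(-3990\right) - 1941 = 5187 - 1941 = 3246$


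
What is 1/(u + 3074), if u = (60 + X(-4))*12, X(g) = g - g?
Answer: 1/3794 ≈ 0.00026357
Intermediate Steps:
X(g) = 0
u = 720 (u = (60 + 0)*12 = 60*12 = 720)
1/(u + 3074) = 1/(720 + 3074) = 1/3794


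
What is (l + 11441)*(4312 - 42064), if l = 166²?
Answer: -1472214744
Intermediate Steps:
l = 27556
(l + 11441)*(4312 - 42064) = (27556 + 11441)*(4312 - 42064) = 38997*(-37752) = -1472214744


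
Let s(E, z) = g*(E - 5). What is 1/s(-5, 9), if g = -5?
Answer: 1/50 ≈ 0.020000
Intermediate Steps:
s(E, z) = 25 - 5*E (s(E, z) = -5*(E - 5) = -5*(-5 + E) = 25 - 5*E)
1/s(-5, 9) = 1/(25 - 5*(-5)) = 1/(25 + 25) = 1/50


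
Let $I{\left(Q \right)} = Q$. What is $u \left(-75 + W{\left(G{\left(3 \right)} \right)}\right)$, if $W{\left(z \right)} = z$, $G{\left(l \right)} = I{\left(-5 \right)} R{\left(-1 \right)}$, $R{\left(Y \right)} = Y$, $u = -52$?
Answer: $3640$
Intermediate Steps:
$G{\left(l \right)} = 5$ ($G{\left(l \right)} = \left(-5\right) \left(-1\right) = 5$)
$u \left(-75 + W{\left(G{\left(3 \right)} \right)}\right) = - 52 \left(-75 + 5\right) = \left(-52\right) \left(-70\right) = 3640$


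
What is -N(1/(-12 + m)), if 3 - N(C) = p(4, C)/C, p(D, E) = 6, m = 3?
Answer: -57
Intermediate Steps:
N(C) = 3 - 6/C
-N(1/(-12 + m)) = -(3 - 6/(1/(-12 + 3))) = -(3 - 6/(1/(-9))) = -(3 - 6/(-1/9)) = -(3 - 6*(-9)) = -(3 + 54) = -1*57 = -57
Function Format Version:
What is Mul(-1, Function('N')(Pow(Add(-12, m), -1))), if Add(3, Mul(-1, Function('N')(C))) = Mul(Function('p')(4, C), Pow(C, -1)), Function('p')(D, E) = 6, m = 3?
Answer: -57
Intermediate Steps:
Function('N')(C) = Add(3, Mul(-6, Pow(C, -1))) (Function('N')(C) = Add(3, Mul(-1, Mul(6, Pow(C, -1)))) = Add(3, Mul(-6, Pow(C, -1))))
Mul(-1, Function('N')(Pow(Add(-12, m), -1))) = Mul(-1, Add(3, Mul(-6, Pow(Pow(Add(-12, 3), -1), -1)))) = Mul(-1, Add(3, Mul(-6, Pow(Pow(-9, -1), -1)))) = Mul(-1, Add(3, Mul(-6, Pow(Rational(-1, 9), -1)))) = Mul(-1, Add(3, Mul(-6, -9))) = Mul(-1, Add(3, 54)) = Mul(-1, 57) = -57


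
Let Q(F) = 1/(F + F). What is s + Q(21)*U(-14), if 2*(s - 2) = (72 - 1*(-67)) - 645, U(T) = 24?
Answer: -1753/7 ≈ -250.43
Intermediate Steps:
Q(F) = 1/(2*F)
s = -251 (s = 2 + ((72 - 1*(-67)) - 645)/2 = 2 + ((72 + 67) - 645)/2 = 2 + (139 - 645)/2 = 2 + (½)*(-506) = 2 - 253 = -251)
s + Q(21)*U(-14) = -251 + ((½)/21)*24 = -251 + ((½)*(1/21))*24 = -251 + (1/42)*24 = -251 + 4/7 = -1753/7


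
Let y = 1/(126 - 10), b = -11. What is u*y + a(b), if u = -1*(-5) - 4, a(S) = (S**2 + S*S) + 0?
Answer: 28073/116 ≈ 242.01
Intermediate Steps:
a(S) = 2*S**2 (a(S) = (S**2 + S**2) + 0 = 2*S**2 + 0 = 2*S**2)
y = 1/116 ≈ 0.0086207
u = 1 (u = 5 - 4 = 1)
u*y + a(b) = 1*(1/116) + 2*(-11)**2 = 1/116 + 2*121 = 1/116 + 242 = 28073/116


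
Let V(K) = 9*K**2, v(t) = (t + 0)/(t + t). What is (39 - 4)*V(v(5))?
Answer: 315/4 ≈ 78.750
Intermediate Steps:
v(t) = 1/2 (v(t) = t/((2*t)) = t*(1/(2*t)) = 1/2)
(39 - 4)*V(v(5)) = (39 - 4)*(9*(1/2)**2) = 35*(9*(1/4)) = 35*(9/4) = 315/4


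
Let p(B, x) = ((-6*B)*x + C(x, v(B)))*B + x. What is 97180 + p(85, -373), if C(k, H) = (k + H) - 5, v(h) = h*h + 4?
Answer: 16848692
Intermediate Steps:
v(h) = 4 + h² (v(h) = h² + 4 = 4 + h²)
C(k, H) = -5 + H + k (C(k, H) = (H + k) - 5 = -5 + H + k)
p(B, x) = x + B*(-1 + x + B² - 6*B*x) (p(B, x) = ((-6*B)*x + (-5 + (4 + B²) + x))*B + x = (-6*B*x + (-1 + x + B²))*B + x = (-1 + x + B² - 6*B*x)*B + x = B*(-1 + x + B² - 6*B*x) + x = x + B*(-1 + x + B² - 6*B*x))
97180 + p(85, -373) = 97180 + (-373 + 85*(-1 - 373 + 85²) - 6*(-373)*85²) = 97180 + (-373 + 85*(-1 - 373 + 7225) - 6*(-373)*7225) = 97180 + (-373 + 85*6851 + 16169550) = 97180 + (-373 + 582335 + 16169550) = 97180 + 16751512 = 16848692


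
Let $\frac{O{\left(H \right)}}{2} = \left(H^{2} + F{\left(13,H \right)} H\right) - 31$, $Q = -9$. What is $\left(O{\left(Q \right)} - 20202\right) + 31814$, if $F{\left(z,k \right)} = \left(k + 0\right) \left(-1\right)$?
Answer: $11550$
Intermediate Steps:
$F{\left(z,k \right)} = - k$ ($F{\left(z,k \right)} = k \left(-1\right) = - k$)
$O{\left(H \right)} = -62$ ($O{\left(H \right)} = 2 \left(\left(H^{2} + - H H\right) - 31\right) = 2 \left(\left(H^{2} - H^{2}\right) - 31\right) = 2 \left(0 - 31\right) = 2 \left(-31\right) = -62$)
$\left(O{\left(Q \right)} - 20202\right) + 31814 = \left(-62 - 20202\right) + 31814 = -20264 + 31814 = 11550$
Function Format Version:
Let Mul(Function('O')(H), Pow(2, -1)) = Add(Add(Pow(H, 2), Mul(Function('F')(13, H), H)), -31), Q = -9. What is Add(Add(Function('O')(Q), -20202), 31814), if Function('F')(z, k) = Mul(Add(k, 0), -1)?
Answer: 11550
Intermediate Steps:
Function('F')(z, k) = Mul(-1, k) (Function('F')(z, k) = Mul(k, -1) = Mul(-1, k))
Function('O')(H) = -62 (Function('O')(H) = Mul(2, Add(Add(Pow(H, 2), Mul(Mul(-1, H), H)), -31)) = Mul(2, Add(Add(Pow(H, 2), Mul(-1, Pow(H, 2))), -31)) = Mul(2, Add(0, -31)) = Mul(2, -31) = -62)
Add(Add(Function('O')(Q), -20202), 31814) = Add(Add(-62, -20202), 31814) = Add(-20264, 31814) = 11550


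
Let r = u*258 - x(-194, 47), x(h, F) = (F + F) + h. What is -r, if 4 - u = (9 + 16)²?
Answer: 160118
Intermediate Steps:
u = -621 (u = 4 - (9 + 16)² = 4 - 1*25² = 4 - 1*625 = 4 - 625 = -621)
x(h, F) = h + 2*F (x(h, F) = 2*F + h = h + 2*F)
r = -160118 (r = -621*258 - (-194 + 2*47) = -160218 - (-194 + 94) = -160218 - 1*(-100) = -160218 + 100 = -160118)
-r = -1*(-160118) = 160118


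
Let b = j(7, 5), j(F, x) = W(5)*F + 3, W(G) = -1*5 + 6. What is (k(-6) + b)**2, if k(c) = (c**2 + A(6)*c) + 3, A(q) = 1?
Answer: 1849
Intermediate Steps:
W(G) = 1 (W(G) = -5 + 6 = 1)
j(F, x) = 3 + F (j(F, x) = 1*F + 3 = F + 3 = 3 + F)
k(c) = 3 + c + c**2 (k(c) = (c**2 + 1*c) + 3 = (c**2 + c) + 3 = (c + c**2) + 3 = 3 + c + c**2)
b = 10 (b = 3 + 7 = 10)
(k(-6) + b)**2 = ((3 - 6 + (-6)**2) + 10)**2 = ((3 - 6 + 36) + 10)**2 = (33 + 10)**2 = 43**2 = 1849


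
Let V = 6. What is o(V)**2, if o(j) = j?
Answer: 36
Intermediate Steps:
o(V)**2 = 6**2 = 36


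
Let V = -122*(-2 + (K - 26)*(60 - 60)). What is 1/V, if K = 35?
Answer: 1/244 ≈ 0.0040984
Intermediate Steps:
V = 244 (V = -122*(-2 + (35 - 26)*(60 - 60)) = -122*(-2 + 9*0) = -122*(-2 + 0) = -122*(-2) = 244)
1/V = 1/244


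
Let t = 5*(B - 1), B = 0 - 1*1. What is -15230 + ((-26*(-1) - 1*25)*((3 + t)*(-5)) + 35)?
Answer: -15160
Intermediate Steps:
B = -1 (B = 0 - 1 = -1)
t = -10 (t = 5*(-1 - 1) = 5*(-2) = -10)
-15230 + ((-26*(-1) - 1*25)*((3 + t)*(-5)) + 35) = -15230 + ((-26*(-1) - 1*25)*((3 - 10)*(-5)) + 35) = -15230 + ((26 - 25)*(-7*(-5)) + 35) = -15230 + (1*35 + 35) = -15230 + (35 + 35) = -15230 + 70 = -15160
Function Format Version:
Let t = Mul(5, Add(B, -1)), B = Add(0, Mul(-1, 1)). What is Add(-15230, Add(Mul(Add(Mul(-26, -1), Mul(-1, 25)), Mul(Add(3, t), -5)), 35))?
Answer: -15160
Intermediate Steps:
B = -1 (B = Add(0, -1) = -1)
t = -10 (t = Mul(5, Add(-1, -1)) = Mul(5, -2) = -10)
Add(-15230, Add(Mul(Add(Mul(-26, -1), Mul(-1, 25)), Mul(Add(3, t), -5)), 35)) = Add(-15230, Add(Mul(Add(Mul(-26, -1), Mul(-1, 25)), Mul(Add(3, -10), -5)), 35)) = Add(-15230, Add(Mul(Add(26, -25), Mul(-7, -5)), 35)) = Add(-15230, Add(Mul(1, 35), 35)) = Add(-15230, Add(35, 35)) = Add(-15230, 70) = -15160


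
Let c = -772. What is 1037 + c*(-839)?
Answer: 648745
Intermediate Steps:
1037 + c*(-839) = 1037 - 772*(-839) = 1037 + 647708 = 648745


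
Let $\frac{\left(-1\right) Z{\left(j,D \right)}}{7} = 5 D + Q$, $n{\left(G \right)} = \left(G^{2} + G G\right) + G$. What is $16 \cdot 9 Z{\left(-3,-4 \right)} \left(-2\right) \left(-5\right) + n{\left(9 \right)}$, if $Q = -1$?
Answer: $211851$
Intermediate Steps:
$n{\left(G \right)} = G + 2 G^{2}$ ($n{\left(G \right)} = \left(G^{2} + G^{2}\right) + G = 2 G^{2} + G = G + 2 G^{2}$)
$Z{\left(j,D \right)} = 7 - 35 D$ ($Z{\left(j,D \right)} = - 7 \left(5 D - 1\right) = - 7 \left(-1 + 5 D\right) = 7 - 35 D$)
$16 \cdot 9 Z{\left(-3,-4 \right)} \left(-2\right) \left(-5\right) + n{\left(9 \right)} = 16 \cdot 9 \left(7 - -140\right) \left(-2\right) \left(-5\right) + 9 \left(1 + 2 \cdot 9\right) = 16 \cdot 9 \left(7 + 140\right) \left(-2\right) \left(-5\right) + 9 \left(1 + 18\right) = 16 \cdot 9 \cdot 147 \left(-2\right) \left(-5\right) + 9 \cdot 19 = 16 \cdot 9 \left(\left(-294\right) \left(-5\right)\right) + 171 = 16 \cdot 9 \cdot 1470 + 171 = 16 \cdot 13230 + 171 = 211680 + 171 = 211851$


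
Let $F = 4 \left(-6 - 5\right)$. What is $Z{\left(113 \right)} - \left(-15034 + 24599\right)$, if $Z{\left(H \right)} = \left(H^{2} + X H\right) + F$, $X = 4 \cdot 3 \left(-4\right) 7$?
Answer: $-34808$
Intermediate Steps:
$X = -336$ ($X = 4 \left(-12\right) 7 = \left(-48\right) 7 = -336$)
$F = -44$ ($F = 4 \left(-11\right) = -44$)
$Z{\left(H \right)} = -44 + H^{2} - 336 H$ ($Z{\left(H \right)} = \left(H^{2} - 336 H\right) - 44 = -44 + H^{2} - 336 H$)
$Z{\left(113 \right)} - \left(-15034 + 24599\right) = \left(-44 + 113^{2} - 37968\right) - \left(-15034 + 24599\right) = \left(-44 + 12769 - 37968\right) - 9565 = -25243 - 9565 = -34808$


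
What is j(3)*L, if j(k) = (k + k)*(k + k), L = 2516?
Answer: 90576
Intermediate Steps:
j(k) = 4*k**2 (j(k) = (2*k)*(2*k) = 4*k**2)
j(3)*L = (4*3**2)*2516 = (4*9)*2516 = 36*2516 = 90576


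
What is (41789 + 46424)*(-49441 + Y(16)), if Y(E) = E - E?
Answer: -4361338933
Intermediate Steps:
Y(E) = 0
(41789 + 46424)*(-49441 + Y(16)) = (41789 + 46424)*(-49441 + 0) = 88213*(-49441) = -4361338933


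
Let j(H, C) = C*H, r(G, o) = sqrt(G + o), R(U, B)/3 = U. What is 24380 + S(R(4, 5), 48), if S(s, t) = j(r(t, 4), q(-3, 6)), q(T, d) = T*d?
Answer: 24380 - 36*sqrt(13) ≈ 24250.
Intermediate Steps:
R(U, B) = 3*U
S(s, t) = -18*sqrt(4 + t) (S(s, t) = (-3*6)*sqrt(t + 4) = -18*sqrt(4 + t))
24380 + S(R(4, 5), 48) = 24380 - 18*sqrt(4 + 48) = 24380 - 36*sqrt(13)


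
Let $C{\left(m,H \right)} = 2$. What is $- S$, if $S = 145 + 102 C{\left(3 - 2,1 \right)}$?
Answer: $-349$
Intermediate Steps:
$S = 349$ ($S = 145 + 102 \cdot 2 = 145 + 204 = 349$)
$- S = \left(-1\right) 349 = -349$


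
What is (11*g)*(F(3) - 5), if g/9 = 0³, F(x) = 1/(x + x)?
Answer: 0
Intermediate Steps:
F(x) = 1/(2*x)
g = 0 (g = 9*0³ = 9*0 = 0)
(11*g)*(F(3) - 5) = (11*0)*((½)/3 - 5) = 0*((½)*(⅓) - 5) = 0*(⅙ - 5) = 0*(-29/6) = 0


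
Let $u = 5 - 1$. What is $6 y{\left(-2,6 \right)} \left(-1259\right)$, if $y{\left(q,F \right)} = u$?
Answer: $-30216$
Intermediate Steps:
$u = 4$ ($u = 5 - 1 = 4$)
$y{\left(q,F \right)} = 4$
$6 y{\left(-2,6 \right)} \left(-1259\right) = 6 \cdot 4 \left(-1259\right) = 24 \left(-1259\right) = -30216$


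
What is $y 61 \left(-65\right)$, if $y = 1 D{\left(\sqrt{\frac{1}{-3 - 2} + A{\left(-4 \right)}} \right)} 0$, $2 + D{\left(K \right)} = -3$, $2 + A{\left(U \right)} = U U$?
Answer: $0$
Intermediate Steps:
$A{\left(U \right)} = -2 + U^{2}$ ($A{\left(U \right)} = -2 + U U = -2 + U^{2}$)
$D{\left(K \right)} = -5$ ($D{\left(K \right)} = -2 - 3 = -5$)
$y = 0$ ($y = 1 \left(-5\right) 0 = \left(-5\right) 0 = 0$)
$y 61 \left(-65\right) = 0 \cdot 61 \left(-65\right) = 0 \left(-65\right) = 0$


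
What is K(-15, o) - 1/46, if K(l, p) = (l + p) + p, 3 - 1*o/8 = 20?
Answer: -13203/46 ≈ -287.02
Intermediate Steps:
o = -136 (o = 24 - 8*20 = 24 - 160 = -136)
K(l, p) = l + 2*p
K(-15, o) - 1/46 = (-15 + 2*(-136)) - 1/46 = (-15 - 272) - 1*1/46 = -287 - 1/46 = -13203/46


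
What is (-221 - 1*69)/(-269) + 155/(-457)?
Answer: 90835/122933 ≈ 0.73890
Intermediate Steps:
(-221 - 1*69)/(-269) + 155/(-457) = (-221 - 69)*(-1/269) + 155*(-1/457) = -290*(-1/269) - 155/457 = 290/269 - 155/457 = 90835/122933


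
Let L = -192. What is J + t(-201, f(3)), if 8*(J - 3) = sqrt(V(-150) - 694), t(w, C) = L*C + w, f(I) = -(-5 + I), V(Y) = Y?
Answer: -582 + I*sqrt(211)/4 ≈ -582.0 + 3.6315*I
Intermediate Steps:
f(I) = 5 - I
t(w, C) = w - 192*C (t(w, C) = -192*C + w = w - 192*C)
J = 3 + I*sqrt(211)/4 (J = 3 + sqrt(-150 - 694)/8 = 3 + sqrt(-844)/8 = 3 + (2*I*sqrt(211))/8 = 3 + I*sqrt(211)/4 ≈ 3.0 + 3.6315*I)
J + t(-201, f(3)) = (3 + I*sqrt(211)/4) + (-201 - 192*(5 - 1*3)) = (3 + I*sqrt(211)/4) + (-201 - 192*(5 - 3)) = (3 + I*sqrt(211)/4) + (-201 - 192*2) = (3 + I*sqrt(211)/4) + (-201 - 384) = (3 + I*sqrt(211)/4) - 585 = -582 + I*sqrt(211)/4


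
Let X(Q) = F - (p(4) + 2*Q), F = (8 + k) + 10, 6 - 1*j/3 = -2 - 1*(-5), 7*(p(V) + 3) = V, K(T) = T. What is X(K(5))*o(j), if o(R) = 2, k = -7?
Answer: 48/7 ≈ 6.8571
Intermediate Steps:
p(V) = -3 + V/7
j = 9 (j = 18 - 3*(-2 - 1*(-5)) = 18 - 3*(-2 + 5) = 18 - 3*3 = 18 - 9 = 9)
F = 11 (F = (8 - 7) + 10 = 1 + 10 = 11)
X(Q) = 94/7 - 2*Q (X(Q) = 11 - ((-3 + (⅐)*4) + 2*Q) = 11 - ((-3 + 4/7) + 2*Q) = 11 - (-17/7 + 2*Q) = 11 + (17/7 - 2*Q) = 94/7 - 2*Q)
X(K(5))*o(j) = (94/7 - 2*5)*2 = (94/7 - 10)*2 = (24/7)*2 = 48/7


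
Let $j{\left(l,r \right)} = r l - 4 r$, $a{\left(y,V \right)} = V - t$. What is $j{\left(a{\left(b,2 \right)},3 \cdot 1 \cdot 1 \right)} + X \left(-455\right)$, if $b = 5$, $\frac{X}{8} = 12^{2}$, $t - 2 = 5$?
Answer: $-524187$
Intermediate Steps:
$t = 7$ ($t = 2 + 5 = 7$)
$X = 1152$ ($X = 8 \cdot 12^{2} = 8 \cdot 144 = 1152$)
$a{\left(y,V \right)} = -7 + V$ ($a{\left(y,V \right)} = V - 7 = -7 + V$)
$j{\left(l,r \right)} = - 4 r + l r$ ($j{\left(l,r \right)} = l r - 4 r = - 4 r + l r$)
$j{\left(a{\left(b,2 \right)},3 \cdot 1 \cdot 1 \right)} + X \left(-455\right) = 3 \cdot 1 \cdot 1 \left(-4 + \left(-7 + 2\right)\right) + 1152 \left(-455\right) = 3 \cdot 1 \left(-4 - 5\right) - 524160 = 3 \left(-9\right) - 524160 = -27 - 524160 = -524187$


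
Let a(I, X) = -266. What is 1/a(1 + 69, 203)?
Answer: -1/266 ≈ -0.0037594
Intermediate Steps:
1/a(1 + 69, 203) = 1/(-266) = -1/266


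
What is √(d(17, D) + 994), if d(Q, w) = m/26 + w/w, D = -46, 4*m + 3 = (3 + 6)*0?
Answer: √2690402/52 ≈ 31.543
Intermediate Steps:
m = -¾ (m = -¾ + ((3 + 6)*0)/4 = -¾ + (9*0)/4 = -¾ + (¼)*0 = -¾ + 0 = -¾ ≈ -0.75000)
d(Q, w) = 101/104 (d(Q, w) = -¾/26 + w/w = -¾*1/26 + 1 = -3/104 + 1 = 101/104)
√(d(17, D) + 994) = √(101/104 + 994) = √(103477/104) = √2690402/52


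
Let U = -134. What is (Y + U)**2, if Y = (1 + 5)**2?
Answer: 9604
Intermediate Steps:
Y = 36 (Y = 6**2 = 36)
(Y + U)**2 = (36 - 134)**2 = (-98)**2 = 9604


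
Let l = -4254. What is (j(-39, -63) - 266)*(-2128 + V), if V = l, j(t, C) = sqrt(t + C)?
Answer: 1697612 - 6382*I*sqrt(102) ≈ 1.6976e+6 - 64455.0*I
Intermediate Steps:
j(t, C) = sqrt(C + t)
V = -4254
(j(-39, -63) - 266)*(-2128 + V) = (sqrt(-63 - 39) - 266)*(-2128 - 4254) = (sqrt(-102) - 266)*(-6382) = (I*sqrt(102) - 266)*(-6382) = (-266 + I*sqrt(102))*(-6382) = 1697612 - 6382*I*sqrt(102)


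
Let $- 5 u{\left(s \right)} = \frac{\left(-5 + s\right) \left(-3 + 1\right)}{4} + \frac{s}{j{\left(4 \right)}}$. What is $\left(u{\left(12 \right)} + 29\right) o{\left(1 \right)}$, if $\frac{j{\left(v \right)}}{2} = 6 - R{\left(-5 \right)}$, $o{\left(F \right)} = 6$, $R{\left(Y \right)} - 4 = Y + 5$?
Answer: $\frac{873}{5} \approx 174.6$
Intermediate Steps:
$R{\left(Y \right)} = 9 + Y$ ($R{\left(Y \right)} = 4 + \left(Y + 5\right) = 4 + \left(5 + Y\right) = 9 + Y$)
$j{\left(v \right)} = 4$ ($j{\left(v \right)} = 2 \left(6 - \left(9 - 5\right)\right) = 2 \left(6 - 4\right) = 2 \cdot 2 = 4$)
$u{\left(s \right)} = - \frac{1}{2} + \frac{s}{20}$ ($u{\left(s \right)} = - \frac{\frac{\left(-5 + s\right) \left(-3 + 1\right)}{4} + \frac{s}{4}}{5} = - \frac{\left(-5 + s\right) \left(-2\right) \frac{1}{4} + s \frac{1}{4}}{5} = - \frac{\left(10 - 2 s\right) \frac{1}{4} + \frac{s}{4}}{5} = - \frac{\left(\frac{5}{2} - \frac{s}{2}\right) + \frac{s}{4}}{5} = - \frac{\frac{5}{2} - \frac{s}{4}}{5} = - \frac{1}{2} + \frac{s}{20}$)
$\left(u{\left(12 \right)} + 29\right) o{\left(1 \right)} = \left(\left(- \frac{1}{2} + \frac{1}{20} \cdot 12\right) + 29\right) 6 = \left(\left(- \frac{1}{2} + \frac{3}{5}\right) + 29\right) 6 = \left(\frac{1}{10} + 29\right) 6 = \frac{291}{10} \cdot 6 = \frac{873}{5}$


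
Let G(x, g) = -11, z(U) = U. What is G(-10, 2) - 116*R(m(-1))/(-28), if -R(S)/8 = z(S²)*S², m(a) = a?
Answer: -309/7 ≈ -44.143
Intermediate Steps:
R(S) = -8*S⁴ (R(S) = -8*S²*S² = -8*S⁴)
G(-10, 2) - 116*R(m(-1))/(-28) = -11 - 116*(-8*(-1)⁴)/(-28) = -11 - 116*(-8*1)*(-1)/28 = -11 - (-928)*(-1)/28 = -11 - 116*2/7 = -11 - 232/7 = -309/7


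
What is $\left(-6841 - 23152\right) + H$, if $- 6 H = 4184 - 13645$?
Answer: $- \frac{170497}{6} \approx -28416.0$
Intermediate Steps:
$H = \frac{9461}{6}$ ($H = - \frac{4184 - 13645}{6} = \left(- \frac{1}{6}\right) \left(-9461\right) = \frac{9461}{6} \approx 1576.8$)
$\left(-6841 - 23152\right) + H = \left(-6841 - 23152\right) + \frac{9461}{6} = -29993 + \frac{9461}{6} = - \frac{170497}{6}$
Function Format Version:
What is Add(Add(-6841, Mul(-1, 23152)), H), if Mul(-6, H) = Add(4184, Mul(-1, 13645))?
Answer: Rational(-170497, 6) ≈ -28416.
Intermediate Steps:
H = Rational(9461, 6) (H = Mul(Rational(-1, 6), Add(4184, Mul(-1, 13645))) = Mul(Rational(-1, 6), Add(4184, -13645)) = Mul(Rational(-1, 6), -9461) = Rational(9461, 6) ≈ 1576.8)
Add(Add(-6841, Mul(-1, 23152)), H) = Add(Add(-6841, Mul(-1, 23152)), Rational(9461, 6)) = Add(Add(-6841, -23152), Rational(9461, 6)) = Add(-29993, Rational(9461, 6)) = Rational(-170497, 6)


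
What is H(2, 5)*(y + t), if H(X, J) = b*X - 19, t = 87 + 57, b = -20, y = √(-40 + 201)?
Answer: -8496 - 59*√161 ≈ -9244.6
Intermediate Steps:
y = √161 ≈ 12.689
t = 144
H(X, J) = -19 - 20*X (H(X, J) = -20*X - 19 = -19 - 20*X)
H(2, 5)*(y + t) = (-19 - 20*2)*(√161 + 144) = (-19 - 40)*(144 + √161) = -59*(144 + √161) = -8496 - 59*√161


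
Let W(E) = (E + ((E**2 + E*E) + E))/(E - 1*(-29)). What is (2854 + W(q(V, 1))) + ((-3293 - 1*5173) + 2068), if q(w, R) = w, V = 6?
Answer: -17708/5 ≈ -3541.6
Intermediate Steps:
W(E) = (2*E + 2*E**2)/(29 + E) (W(E) = (E + ((E**2 + E**2) + E))/(E + 29) = (E + (2*E**2 + E))/(29 + E) = (E + (E + 2*E**2))/(29 + E) = (2*E + 2*E**2)/(29 + E))
(2854 + W(q(V, 1))) + ((-3293 - 1*5173) + 2068) = (2854 + 2*6*(1 + 6)/(29 + 6)) + ((-3293 - 1*5173) + 2068) = (2854 + 2*6*7/35) + ((-3293 - 5173) + 2068) = (2854 + 2*6*(1/35)*7) + (-8466 + 2068) = (2854 + 12/5) - 6398 = 14282/5 - 6398 = -17708/5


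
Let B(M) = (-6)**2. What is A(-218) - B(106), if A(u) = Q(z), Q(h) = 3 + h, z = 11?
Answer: -22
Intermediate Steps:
A(u) = 14 (A(u) = 3 + 11 = 14)
B(M) = 36
A(-218) - B(106) = 14 - 1*36 = 14 - 36 = -22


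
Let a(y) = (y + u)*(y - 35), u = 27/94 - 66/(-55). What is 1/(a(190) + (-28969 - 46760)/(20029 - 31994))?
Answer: 1124710/33389097611 ≈ 3.3685e-5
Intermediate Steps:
u = 699/470 (u = 27*(1/94) - 66*(-1/55) = 27/94 + 6/5 = 699/470 ≈ 1.4872)
a(y) = (-35 + y)*(699/470 + y) (a(y) = (y + 699/470)*(y - 35) = (699/470 + y)*(-35 + y) = (-35 + y)*(699/470 + y))
1/(a(190) + (-28969 - 46760)/(20029 - 31994)) = 1/((-4893/94 + 190² - 15751/470*190) + (-28969 - 46760)/(20029 - 31994)) = 1/((-4893/94 + 36100 - 299269/47) - 75729/(-11965)) = 1/(2789969/94 - 75729*(-1/11965)) = 1/(2789969/94 + 75729/11965) = 1/(33389097611/1124710) = 1124710/33389097611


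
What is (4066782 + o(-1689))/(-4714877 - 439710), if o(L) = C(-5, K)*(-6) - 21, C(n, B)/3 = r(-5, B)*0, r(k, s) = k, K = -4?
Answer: -4066761/5154587 ≈ -0.78896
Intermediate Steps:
C(n, B) = 0 (C(n, B) = 3*(-5*0) = 3*0 = 0)
o(L) = -21 (o(L) = 0*(-6) - 21 = 0 - 21 = -21)
(4066782 + o(-1689))/(-4714877 - 439710) = (4066782 - 21)/(-4714877 - 439710) = 4066761/(-5154587) = 4066761*(-1/5154587) = -4066761/5154587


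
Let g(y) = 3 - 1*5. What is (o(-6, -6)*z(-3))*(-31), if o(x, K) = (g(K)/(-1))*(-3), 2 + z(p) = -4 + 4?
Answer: -372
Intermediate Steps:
z(p) = -2 (z(p) = -2 + (-4 + 4) = -2 + 0 = -2)
g(y) = -2 (g(y) = 3 - 5 = -2)
o(x, K) = -6 (o(x, K) = (-2/(-1))*(-3) = -1*(-2)*(-3) = 2*(-3) = -6)
(o(-6, -6)*z(-3))*(-31) = -6*(-2)*(-31) = 12*(-31) = -372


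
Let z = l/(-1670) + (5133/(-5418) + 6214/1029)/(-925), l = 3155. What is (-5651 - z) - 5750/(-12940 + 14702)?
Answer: -6807355233283142/1204336748265 ≈ -5652.4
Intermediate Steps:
z = -2590111208/1367011065 (z = 3155/(-1670) + (5133/(-5418) + 6214/1029)/(-925) = 3155*(-1/1670) + (5133*(-1/5418) + 6214*(1/1029))*(-1/925) = -631/334 + (-1711/1806 + 6214/1029)*(-1/925) = -631/334 + (450565/88494)*(-1/925) = -631/334 - 90113/16371390 = -2590111208/1367011065 ≈ -1.8947)
(-5651 - z) - 5750/(-12940 + 14702) = (-5651 - 1*(-2590111208/1367011065)) - 5750/(-12940 + 14702) = (-5651 + 2590111208/1367011065) - 5750/1762 = -7722389417107/1367011065 - 5750/1762 = -7722389417107/1367011065 - 1*2875/881 = -7722389417107/1367011065 - 2875/881 = -6807355233283142/1204336748265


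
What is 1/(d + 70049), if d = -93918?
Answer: -1/23869 ≈ -4.1895e-5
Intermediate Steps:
1/(d + 70049) = 1/(-93918 + 70049) = 1/(-23869) = -1/23869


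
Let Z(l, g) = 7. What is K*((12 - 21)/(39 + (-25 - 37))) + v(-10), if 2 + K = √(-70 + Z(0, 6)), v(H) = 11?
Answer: 235/23 + 27*I*√7/23 ≈ 10.217 + 3.1059*I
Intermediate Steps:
K = -2 + 3*I*√7 (K = -2 + √(-70 + 7) = -2 + √(-63) = -2 + 3*I*√7 ≈ -2.0 + 7.9373*I)
K*((12 - 21)/(39 + (-25 - 37))) + v(-10) = (-2 + 3*I*√7)*((12 - 21)/(39 + (-25 - 37))) + 11 = (-2 + 3*I*√7)*(-9/(39 - 62)) + 11 = (-2 + 3*I*√7)*(-9/(-23)) + 11 = (-2 + 3*I*√7)*(-9*(-1/23)) + 11 = (-2 + 3*I*√7)*(9/23) + 11 = (-18/23 + 27*I*√7/23) + 11 = 235/23 + 27*I*√7/23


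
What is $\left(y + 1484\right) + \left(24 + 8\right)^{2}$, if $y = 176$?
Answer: $2684$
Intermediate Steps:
$\left(y + 1484\right) + \left(24 + 8\right)^{2} = \left(176 + 1484\right) + \left(24 + 8\right)^{2} = 1660 + 32^{2} = 1660 + 1024 = 2684$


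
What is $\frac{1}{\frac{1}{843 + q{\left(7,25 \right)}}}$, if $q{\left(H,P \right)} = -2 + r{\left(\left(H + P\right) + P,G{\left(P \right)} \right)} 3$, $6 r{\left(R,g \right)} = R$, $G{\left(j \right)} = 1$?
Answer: $\frac{1739}{2} \approx 869.5$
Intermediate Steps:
$r{\left(R,g \right)} = \frac{R}{6}$
$q{\left(H,P \right)} = -2 + P + \frac{H}{2}$ ($q{\left(H,P \right)} = -2 + \frac{\left(H + P\right) + P}{6} \cdot 3 = -2 + \frac{H + 2 P}{6} \cdot 3 = -2 + \left(\frac{P}{3} + \frac{H}{6}\right) 3 = -2 + \left(P + \frac{H}{2}\right) = -2 + P + \frac{H}{2}$)
$\frac{1}{\frac{1}{843 + q{\left(7,25 \right)}}} = \frac{1}{\frac{1}{843 + \left(-2 + 25 + \frac{1}{2} \cdot 7\right)}} = \frac{1}{\frac{1}{843 + \left(-2 + 25 + \frac{7}{2}\right)}} = \frac{1}{\frac{1}{843 + \frac{53}{2}}} = \frac{1}{\frac{1}{\frac{1739}{2}}} = \frac{1}{\frac{2}{1739}} = \frac{1739}{2}$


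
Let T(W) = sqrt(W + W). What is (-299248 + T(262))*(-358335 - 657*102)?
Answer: 127284837552 - 850698*sqrt(131) ≈ 1.2728e+11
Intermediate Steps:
T(W) = sqrt(2)*sqrt(W) (T(W) = sqrt(2*W) = sqrt(2)*sqrt(W))
(-299248 + T(262))*(-358335 - 657*102) = (-299248 + sqrt(2)*sqrt(262))*(-358335 - 657*102) = (-299248 + 2*sqrt(131))*(-358335 - 67014) = (-299248 + 2*sqrt(131))*(-425349) = 127284837552 - 850698*sqrt(131)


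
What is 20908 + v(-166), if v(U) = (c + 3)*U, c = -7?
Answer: 21572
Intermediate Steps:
v(U) = -4*U (v(U) = (-7 + 3)*U = -4*U)
20908 + v(-166) = 20908 - 4*(-166) = 20908 + 664 = 21572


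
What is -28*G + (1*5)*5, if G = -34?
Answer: 977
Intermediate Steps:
-28*G + (1*5)*5 = -28*(-34) + (1*5)*5 = 952 + 5*5 = 952 + 25 = 977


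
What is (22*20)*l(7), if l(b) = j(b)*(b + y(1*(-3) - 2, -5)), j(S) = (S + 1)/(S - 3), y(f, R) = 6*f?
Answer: -20240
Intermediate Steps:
j(S) = (1 + S)/(-3 + S)
l(b) = (1 + b)*(-30 + b)/(-3 + b) (l(b) = ((1 + b)/(-3 + b))*(b + 6*(1*(-3) - 2)) = ((1 + b)/(-3 + b))*(b + 6*(-3 - 2)) = ((1 + b)/(-3 + b))*(b + 6*(-5)) = ((1 + b)/(-3 + b))*(b - 30) = ((1 + b)/(-3 + b))*(-30 + b) = (1 + b)*(-30 + b)/(-3 + b))
(22*20)*l(7) = (22*20)*((1 + 7)*(-30 + 7)/(-3 + 7)) = 440*(8*(-23)/4) = 440*((1/4)*8*(-23)) = 440*(-46) = -20240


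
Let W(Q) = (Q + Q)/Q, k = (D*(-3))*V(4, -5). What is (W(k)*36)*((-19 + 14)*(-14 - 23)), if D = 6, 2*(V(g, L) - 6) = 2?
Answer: 13320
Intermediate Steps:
V(g, L) = 7 (V(g, L) = 6 + (½)*2 = 6 + 1 = 7)
k = -126 (k = (6*(-3))*7 = -18*7 = -126)
W(Q) = 2 (W(Q) = (2*Q)/Q = 2)
(W(k)*36)*((-19 + 14)*(-14 - 23)) = (2*36)*((-19 + 14)*(-14 - 23)) = 72*(-5*(-37)) = 72*185 = 13320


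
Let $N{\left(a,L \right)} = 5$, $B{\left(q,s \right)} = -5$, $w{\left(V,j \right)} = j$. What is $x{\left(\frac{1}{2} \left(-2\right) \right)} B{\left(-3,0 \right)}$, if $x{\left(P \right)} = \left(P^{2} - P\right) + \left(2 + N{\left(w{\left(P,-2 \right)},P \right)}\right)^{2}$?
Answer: $-255$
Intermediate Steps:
$x{\left(P \right)} = 49 + P^{2} - P$ ($x{\left(P \right)} = \left(P^{2} - P\right) + \left(2 + 5\right)^{2} = \left(P^{2} - P\right) + 7^{2} = \left(P^{2} - P\right) + 49 = 49 + P^{2} - P$)
$x{\left(\frac{1}{2} \left(-2\right) \right)} B{\left(-3,0 \right)} = \left(49 + \left(\frac{1}{2} \left(-2\right)\right)^{2} - \frac{1}{2} \left(-2\right)\right) \left(-5\right) = \left(49 + \left(-1\right)^{2} - -1\right) \left(-5\right) = \left(49 + 1 + 1\right) \left(-5\right) = 51 \left(-5\right) = -255$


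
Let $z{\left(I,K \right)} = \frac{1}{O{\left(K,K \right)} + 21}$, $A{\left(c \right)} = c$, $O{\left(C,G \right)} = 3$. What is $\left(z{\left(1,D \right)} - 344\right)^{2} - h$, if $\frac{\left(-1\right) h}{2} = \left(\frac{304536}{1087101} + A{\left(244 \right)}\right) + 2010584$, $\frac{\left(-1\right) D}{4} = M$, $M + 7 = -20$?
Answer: $\frac{96011922999239}{23191488} \approx 4.14 \cdot 10^{6}$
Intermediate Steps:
$M = -27$ ($M = -7 - 20 = -27$)
$D = 108$ ($D = \left(-4\right) \left(-27\right) = 108$)
$z{\left(I,K \right)} = \frac{1}{24}$ ($z{\left(I,K \right)} = \frac{1}{3 + 21} = \frac{1}{24}$)
$h = - \frac{1457315622776}{362367}$ ($h = - 2 \left(\left(\frac{304536}{1087101} + 244\right) + 2010584\right) = - 2 \left(\left(304536 \cdot \frac{1}{1087101} + 244\right) + 2010584\right) = - 2 \left(\left(\frac{101512}{362367} + 244\right) + 2010584\right) = - 2 \left(\frac{88519060}{362367} + 2010584\right) = \left(-2\right) \frac{728657811388}{362367} = - \frac{1457315622776}{362367} \approx -4.0217 \cdot 10^{6}$)
$\left(z{\left(1,D \right)} - 344\right)^{2} - h = \left(\frac{1}{24} - 344\right)^{2} - - \frac{1457315622776}{362367} = \left(- \frac{8255}{24}\right)^{2} + \frac{1457315622776}{362367} = \frac{68145025}{576} + \frac{1457315622776}{362367} = \frac{96011922999239}{23191488}$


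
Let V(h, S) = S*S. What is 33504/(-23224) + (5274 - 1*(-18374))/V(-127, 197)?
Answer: -93881948/112662527 ≈ -0.83330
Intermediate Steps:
V(h, S) = S²
33504/(-23224) + (5274 - 1*(-18374))/V(-127, 197) = 33504/(-23224) + (5274 - 1*(-18374))/(197²) = 33504*(-1/23224) + (5274 + 18374)/38809 = -4188/2903 + 23648*(1/38809) = -4188/2903 + 23648/38809 = -93881948/112662527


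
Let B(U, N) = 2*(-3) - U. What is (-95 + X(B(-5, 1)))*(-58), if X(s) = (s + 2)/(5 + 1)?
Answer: 16501/3 ≈ 5500.3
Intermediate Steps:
B(U, N) = -6 - U
X(s) = ⅓ + s/6 (X(s) = (2 + s)/6 = (2 + s)*(⅙) = ⅓ + s/6)
(-95 + X(B(-5, 1)))*(-58) = (-95 + (⅓ + (-6 - 1*(-5))/6))*(-58) = (-95 + (⅓ + (-6 + 5)/6))*(-58) = (-95 + (⅓ + (⅙)*(-1)))*(-58) = (-95 + (⅓ - ⅙))*(-58) = (-95 + ⅙)*(-58) = -569/6*(-58) = 16501/3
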